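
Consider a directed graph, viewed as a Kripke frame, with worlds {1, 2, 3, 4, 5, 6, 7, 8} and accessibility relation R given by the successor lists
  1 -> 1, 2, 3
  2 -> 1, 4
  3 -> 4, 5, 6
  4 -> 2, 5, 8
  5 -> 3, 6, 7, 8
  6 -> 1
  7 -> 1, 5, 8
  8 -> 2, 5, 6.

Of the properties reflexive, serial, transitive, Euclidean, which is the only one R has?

serial

Reflexive: no — 2 is not related to itself.
Serial: yes — every world has a successor (e.g. 1 R 1).
Transitive: no — 1 R 2 and 2 R 4, but not 1 R 4.
Euclidean: no — 1 R 2 and 1 R 3, but not 2 R 3.
Only serial holds.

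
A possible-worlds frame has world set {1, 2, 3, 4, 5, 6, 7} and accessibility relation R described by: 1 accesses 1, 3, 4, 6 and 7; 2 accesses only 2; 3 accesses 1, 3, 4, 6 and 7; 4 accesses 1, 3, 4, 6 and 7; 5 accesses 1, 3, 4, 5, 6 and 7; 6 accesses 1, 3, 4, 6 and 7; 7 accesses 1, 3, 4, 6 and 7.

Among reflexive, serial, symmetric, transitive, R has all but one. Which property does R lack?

Reflexive: yes — every world is R-related to itself.
Serial: yes — every world has a successor (e.g. 1 R 1).
Symmetric: no — 5 R 1 but not 1 R 5.
Transitive: yes — every two-step R-path is closed by a direct edge.
Only symmetric fails.

symmetric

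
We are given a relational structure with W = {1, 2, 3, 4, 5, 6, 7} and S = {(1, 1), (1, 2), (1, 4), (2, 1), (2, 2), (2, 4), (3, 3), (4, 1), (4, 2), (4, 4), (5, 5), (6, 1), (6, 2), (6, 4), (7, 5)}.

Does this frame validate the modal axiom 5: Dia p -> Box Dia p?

Yes

Axiom 5 corresponds to the accessibility relation being Euclidean.
Euclidean: yes — any two successors of a common world are S-related.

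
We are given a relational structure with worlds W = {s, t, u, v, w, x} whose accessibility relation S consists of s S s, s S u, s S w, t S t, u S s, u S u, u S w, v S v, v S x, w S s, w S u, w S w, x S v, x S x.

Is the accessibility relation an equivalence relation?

Reflexive: yes — every world is S-related to itself.
Symmetric: yes — every pair in S has its reverse in S.
Transitive: yes — every two-step S-path is closed by a direct edge.
So S is an equivalence relation.

Yes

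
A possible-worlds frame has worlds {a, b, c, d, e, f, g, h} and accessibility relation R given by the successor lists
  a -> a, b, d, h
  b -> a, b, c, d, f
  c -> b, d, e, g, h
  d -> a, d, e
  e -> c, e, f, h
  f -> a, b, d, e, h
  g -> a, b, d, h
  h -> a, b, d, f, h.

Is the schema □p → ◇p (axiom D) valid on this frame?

Yes

The schema D characterises exactly the serial frames.
Serial: yes — every world has a successor (e.g. a R a).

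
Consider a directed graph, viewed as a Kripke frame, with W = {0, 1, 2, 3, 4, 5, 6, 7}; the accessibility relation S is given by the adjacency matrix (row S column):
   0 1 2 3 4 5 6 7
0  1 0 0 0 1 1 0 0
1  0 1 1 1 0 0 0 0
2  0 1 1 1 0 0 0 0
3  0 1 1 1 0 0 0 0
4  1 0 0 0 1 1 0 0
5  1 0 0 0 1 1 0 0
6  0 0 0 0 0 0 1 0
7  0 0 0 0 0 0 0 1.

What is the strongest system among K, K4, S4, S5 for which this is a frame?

Transitive (axiom 4): yes — every two-step S-path is closed by a direct edge.
Reflexive (axiom T): yes — every world is S-related to itself.
Euclidean (axiom 5): yes — any two successors of a common world are S-related.
So F validates K, K4, S4, S5. The strongest is S5.

S5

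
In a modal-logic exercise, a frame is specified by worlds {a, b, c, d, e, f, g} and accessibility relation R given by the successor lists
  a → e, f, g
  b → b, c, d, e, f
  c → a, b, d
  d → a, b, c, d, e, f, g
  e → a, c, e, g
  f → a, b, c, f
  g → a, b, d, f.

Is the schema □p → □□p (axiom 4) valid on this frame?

No

The schema 4 characterises exactly the transitive frames.
Transitive: no — a R e and e R c, but not a R c.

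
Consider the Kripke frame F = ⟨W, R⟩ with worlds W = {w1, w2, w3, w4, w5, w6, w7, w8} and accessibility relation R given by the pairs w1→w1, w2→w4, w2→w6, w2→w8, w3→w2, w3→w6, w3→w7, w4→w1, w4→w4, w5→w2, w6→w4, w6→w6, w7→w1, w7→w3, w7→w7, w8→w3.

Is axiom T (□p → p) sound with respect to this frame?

Axiom T corresponds to the accessibility relation being reflexive.
Reflexive: no — w2 is not related to itself.

No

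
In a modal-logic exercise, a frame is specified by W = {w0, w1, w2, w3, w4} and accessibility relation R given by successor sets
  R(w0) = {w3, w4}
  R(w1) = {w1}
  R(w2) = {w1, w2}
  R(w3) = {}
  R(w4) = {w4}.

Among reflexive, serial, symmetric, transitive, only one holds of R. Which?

Reflexive: no — w0 is not related to itself.
Serial: no — w3 has no R-successor.
Symmetric: no — w0 R w3 but not w3 R w0.
Transitive: yes — every two-step R-path is closed by a direct edge.
Only transitive holds.

transitive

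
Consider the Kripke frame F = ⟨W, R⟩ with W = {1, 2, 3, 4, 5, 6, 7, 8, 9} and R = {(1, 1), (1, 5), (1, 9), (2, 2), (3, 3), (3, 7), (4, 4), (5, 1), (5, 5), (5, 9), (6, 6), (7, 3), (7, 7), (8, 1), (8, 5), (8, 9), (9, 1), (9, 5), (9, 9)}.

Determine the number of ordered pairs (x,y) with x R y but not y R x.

3

Enumerating: (8,1), (8,5), (8,9).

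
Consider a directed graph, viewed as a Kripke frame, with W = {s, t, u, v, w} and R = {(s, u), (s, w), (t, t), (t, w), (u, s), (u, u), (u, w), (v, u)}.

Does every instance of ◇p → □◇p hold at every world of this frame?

By correspondence theory, 5 is valid on a frame iff R is Euclidean.
Euclidean: no — s R w and s R u, but not w R u.

No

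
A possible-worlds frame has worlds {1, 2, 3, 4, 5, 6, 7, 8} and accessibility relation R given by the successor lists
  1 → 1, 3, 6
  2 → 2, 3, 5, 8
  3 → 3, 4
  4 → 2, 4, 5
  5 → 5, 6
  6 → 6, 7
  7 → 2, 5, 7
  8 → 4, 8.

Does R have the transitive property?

No

Transitive: no — 1 R 3 and 3 R 4, but not 1 R 4.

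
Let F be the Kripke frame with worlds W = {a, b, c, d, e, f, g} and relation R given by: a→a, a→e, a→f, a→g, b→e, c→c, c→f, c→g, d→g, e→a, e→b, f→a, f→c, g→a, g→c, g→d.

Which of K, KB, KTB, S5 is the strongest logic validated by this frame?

Symmetric (axiom B): yes — every pair in R has its reverse in R.
Reflexive (axiom T): no — b is not related to itself.
Euclidean (axiom 5): no — a R e and a R f, but not e R f.
So F validates K, KB; KTB would additionally require R to be reflexive. The strongest is KB.

KB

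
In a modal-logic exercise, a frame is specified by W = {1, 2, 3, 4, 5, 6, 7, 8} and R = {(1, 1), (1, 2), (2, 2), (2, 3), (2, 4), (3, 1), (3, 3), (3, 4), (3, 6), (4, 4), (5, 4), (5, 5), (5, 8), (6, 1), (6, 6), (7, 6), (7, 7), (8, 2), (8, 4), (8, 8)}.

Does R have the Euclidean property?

Euclidean: no — 2 R 4 and 2 R 3, but not 4 R 3.

No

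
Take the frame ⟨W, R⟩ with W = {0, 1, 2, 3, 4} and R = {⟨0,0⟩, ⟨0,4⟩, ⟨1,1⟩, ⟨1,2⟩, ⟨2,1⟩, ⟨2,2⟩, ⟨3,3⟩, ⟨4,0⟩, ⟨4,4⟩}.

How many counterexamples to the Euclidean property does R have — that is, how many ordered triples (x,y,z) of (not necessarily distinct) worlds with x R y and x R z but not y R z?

0

R is Euclidean; there are no such tuples.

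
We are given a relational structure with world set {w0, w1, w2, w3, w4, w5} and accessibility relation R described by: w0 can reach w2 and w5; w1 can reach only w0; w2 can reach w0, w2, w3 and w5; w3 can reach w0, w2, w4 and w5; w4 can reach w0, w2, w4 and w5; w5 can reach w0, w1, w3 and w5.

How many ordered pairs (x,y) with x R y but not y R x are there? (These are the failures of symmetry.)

8

Enumerating: (w1,w0), (w2,w5), (w3,w0), (w3,w4), (w4,w0), (w4,w2), (w4,w5), (w5,w1).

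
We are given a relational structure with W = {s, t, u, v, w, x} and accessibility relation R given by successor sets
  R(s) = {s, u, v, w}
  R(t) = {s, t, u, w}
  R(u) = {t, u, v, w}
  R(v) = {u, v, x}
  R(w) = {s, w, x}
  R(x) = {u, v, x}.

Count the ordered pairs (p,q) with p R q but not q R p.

Enumerating: (s,u), (s,v), (t,s), (t,w), (u,w), (w,x), (x,u).

7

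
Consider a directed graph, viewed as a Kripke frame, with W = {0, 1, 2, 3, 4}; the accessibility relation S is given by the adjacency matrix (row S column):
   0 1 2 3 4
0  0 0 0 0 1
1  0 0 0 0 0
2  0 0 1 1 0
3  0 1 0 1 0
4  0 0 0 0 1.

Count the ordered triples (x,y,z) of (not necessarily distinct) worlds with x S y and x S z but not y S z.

Enumerating: (2,3,2), (3,1,1), (3,1,3).

3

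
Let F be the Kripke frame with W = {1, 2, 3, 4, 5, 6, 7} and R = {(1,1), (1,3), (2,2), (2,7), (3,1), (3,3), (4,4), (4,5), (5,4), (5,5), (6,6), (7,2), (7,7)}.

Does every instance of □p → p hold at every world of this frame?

By correspondence theory, T is valid on a frame iff R is reflexive.
Reflexive: yes — every world is R-related to itself.

Yes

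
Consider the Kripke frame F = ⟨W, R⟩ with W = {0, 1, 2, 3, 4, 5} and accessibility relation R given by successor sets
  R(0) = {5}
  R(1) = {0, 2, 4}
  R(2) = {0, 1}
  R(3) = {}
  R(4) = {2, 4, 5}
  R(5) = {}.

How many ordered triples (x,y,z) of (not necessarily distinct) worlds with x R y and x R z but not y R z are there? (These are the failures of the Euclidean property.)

Enumerating: (0,5,5), (1,0,0), (1,0,2), (1,0,4), (1,2,2), (1,2,4), (1,4,0), (2,0,0), (2,0,1), (2,1,1), (4,2,2), (4,2,4), (4,2,5), (4,5,2), (4,5,4), (4,5,5).

16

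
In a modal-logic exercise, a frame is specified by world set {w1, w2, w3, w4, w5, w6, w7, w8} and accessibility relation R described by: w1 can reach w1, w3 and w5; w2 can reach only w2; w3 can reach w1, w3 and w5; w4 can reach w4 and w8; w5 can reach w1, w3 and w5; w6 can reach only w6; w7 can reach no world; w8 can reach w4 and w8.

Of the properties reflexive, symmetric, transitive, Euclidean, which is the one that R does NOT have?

Reflexive: no — w7 is not related to itself.
Symmetric: yes — every pair in R has its reverse in R.
Transitive: yes — every two-step R-path is closed by a direct edge.
Euclidean: yes — any two successors of a common world are R-related.
Only reflexive fails.

reflexive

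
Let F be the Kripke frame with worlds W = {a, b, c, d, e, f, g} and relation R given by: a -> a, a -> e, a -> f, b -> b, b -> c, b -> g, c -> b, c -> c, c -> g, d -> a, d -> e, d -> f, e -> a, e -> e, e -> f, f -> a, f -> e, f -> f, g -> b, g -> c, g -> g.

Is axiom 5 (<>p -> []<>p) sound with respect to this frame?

Axiom 5 corresponds to the accessibility relation being Euclidean.
Euclidean: yes — any two successors of a common world are R-related.

Yes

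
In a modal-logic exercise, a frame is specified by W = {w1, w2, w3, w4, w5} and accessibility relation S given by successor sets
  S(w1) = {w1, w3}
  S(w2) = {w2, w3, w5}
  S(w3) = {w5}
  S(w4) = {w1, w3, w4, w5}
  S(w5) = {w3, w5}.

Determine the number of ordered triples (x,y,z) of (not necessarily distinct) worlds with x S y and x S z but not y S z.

Enumerating: (w1,w3,w1), (w1,w3,w3), (w2,w3,w2), (w2,w3,w3), (w2,w5,w2), (w4,w1,w4), (w4,w1,w5), (w4,w3,w1), (w4,w3,w3), (w4,w3,w4), (w4,w5,w1), (w4,w5,w4), (w5,w3,w3).

13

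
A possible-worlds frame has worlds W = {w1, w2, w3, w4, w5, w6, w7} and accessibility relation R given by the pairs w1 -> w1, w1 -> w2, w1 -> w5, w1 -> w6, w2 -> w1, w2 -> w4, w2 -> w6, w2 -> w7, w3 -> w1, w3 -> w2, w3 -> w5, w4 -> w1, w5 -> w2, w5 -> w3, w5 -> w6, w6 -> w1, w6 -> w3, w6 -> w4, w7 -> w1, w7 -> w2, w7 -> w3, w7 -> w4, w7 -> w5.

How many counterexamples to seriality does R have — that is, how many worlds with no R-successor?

R is serial; there are no such worlds.

0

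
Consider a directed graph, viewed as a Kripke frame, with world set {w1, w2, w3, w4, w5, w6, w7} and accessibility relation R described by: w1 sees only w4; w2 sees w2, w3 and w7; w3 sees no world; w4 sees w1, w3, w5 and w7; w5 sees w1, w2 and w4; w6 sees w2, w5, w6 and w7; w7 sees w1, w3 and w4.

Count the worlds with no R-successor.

Enumerating: w3.

1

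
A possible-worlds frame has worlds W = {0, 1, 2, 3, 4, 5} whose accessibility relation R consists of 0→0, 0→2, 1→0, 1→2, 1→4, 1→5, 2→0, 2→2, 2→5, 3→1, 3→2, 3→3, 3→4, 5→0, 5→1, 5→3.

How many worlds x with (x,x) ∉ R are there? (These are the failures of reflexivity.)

Enumerating: 1, 4, 5.

3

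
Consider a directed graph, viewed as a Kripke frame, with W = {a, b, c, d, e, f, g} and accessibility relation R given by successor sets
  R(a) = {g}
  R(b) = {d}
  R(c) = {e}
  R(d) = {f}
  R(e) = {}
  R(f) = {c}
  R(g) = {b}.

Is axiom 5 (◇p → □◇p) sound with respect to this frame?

No

The schema 5 characterises exactly the Euclidean frames.
Euclidean: no — a R g and a R g, but not g R g.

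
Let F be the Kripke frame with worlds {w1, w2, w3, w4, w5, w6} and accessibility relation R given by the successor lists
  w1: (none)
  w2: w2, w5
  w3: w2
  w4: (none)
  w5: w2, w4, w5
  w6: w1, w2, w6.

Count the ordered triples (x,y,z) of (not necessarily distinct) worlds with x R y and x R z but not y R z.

Enumerating: (w5,w2,w4), (w5,w4,w2), (w5,w4,w4), (w5,w4,w5), (w6,w1,w1), (w6,w1,w2), (w6,w1,w6), (w6,w2,w1), (w6,w2,w6).

9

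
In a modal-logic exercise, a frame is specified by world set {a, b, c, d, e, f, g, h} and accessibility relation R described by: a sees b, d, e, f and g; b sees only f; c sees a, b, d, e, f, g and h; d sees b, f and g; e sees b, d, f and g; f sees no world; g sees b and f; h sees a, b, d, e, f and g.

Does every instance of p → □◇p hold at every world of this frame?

No

The schema B characterises exactly the symmetric frames.
Symmetric: no — a R b but not b R a.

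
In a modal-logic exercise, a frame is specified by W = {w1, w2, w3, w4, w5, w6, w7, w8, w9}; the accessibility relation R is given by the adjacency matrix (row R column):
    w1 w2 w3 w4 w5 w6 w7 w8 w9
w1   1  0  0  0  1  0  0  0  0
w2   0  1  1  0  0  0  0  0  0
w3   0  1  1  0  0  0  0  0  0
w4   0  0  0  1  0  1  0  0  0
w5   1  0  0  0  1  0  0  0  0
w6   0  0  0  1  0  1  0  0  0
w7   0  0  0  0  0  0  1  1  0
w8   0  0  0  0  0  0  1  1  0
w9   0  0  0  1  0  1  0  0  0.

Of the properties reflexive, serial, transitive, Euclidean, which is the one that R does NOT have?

Reflexive: no — w9 is not related to itself.
Serial: yes — every world has a successor (e.g. w1 R w1).
Transitive: yes — every two-step R-path is closed by a direct edge.
Euclidean: yes — any two successors of a common world are R-related.
Only reflexive fails.

reflexive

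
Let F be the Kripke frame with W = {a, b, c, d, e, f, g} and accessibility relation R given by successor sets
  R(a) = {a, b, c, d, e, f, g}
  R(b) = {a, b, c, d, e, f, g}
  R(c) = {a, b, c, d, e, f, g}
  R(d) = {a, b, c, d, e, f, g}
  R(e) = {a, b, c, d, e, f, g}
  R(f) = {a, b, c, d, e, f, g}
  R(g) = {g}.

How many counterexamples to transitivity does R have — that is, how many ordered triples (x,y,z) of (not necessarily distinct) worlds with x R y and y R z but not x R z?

0

R is transitive; there are no such tuples.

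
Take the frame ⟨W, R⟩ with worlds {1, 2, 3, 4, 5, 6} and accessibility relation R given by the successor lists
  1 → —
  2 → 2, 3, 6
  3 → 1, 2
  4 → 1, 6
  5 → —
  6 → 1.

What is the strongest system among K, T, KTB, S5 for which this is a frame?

K

Reflexive (axiom T): no — 1 is not related to itself.
Symmetric (axiom B): no — 2 R 6 but not 6 R 2.
Euclidean (axiom 5): no — 2 R 3 and 2 R 6, but not 3 R 6.
So F validates K; T would additionally require R to be reflexive. The strongest is K.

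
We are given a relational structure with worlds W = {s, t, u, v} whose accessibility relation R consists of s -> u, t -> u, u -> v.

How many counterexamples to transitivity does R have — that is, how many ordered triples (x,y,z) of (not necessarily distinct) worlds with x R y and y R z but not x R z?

2

Enumerating: (s,u,v), (t,u,v).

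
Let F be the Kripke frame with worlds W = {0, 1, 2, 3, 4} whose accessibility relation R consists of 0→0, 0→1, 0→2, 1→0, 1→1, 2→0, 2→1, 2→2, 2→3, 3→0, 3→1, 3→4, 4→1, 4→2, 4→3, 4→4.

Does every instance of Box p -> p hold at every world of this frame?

No

Axiom T corresponds to the accessibility relation being reflexive.
Reflexive: no — 3 is not related to itself.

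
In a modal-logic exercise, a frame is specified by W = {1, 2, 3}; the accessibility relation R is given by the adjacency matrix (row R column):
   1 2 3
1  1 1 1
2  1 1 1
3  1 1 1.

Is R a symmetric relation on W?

Yes

Symmetric: yes — every pair in R has its reverse in R.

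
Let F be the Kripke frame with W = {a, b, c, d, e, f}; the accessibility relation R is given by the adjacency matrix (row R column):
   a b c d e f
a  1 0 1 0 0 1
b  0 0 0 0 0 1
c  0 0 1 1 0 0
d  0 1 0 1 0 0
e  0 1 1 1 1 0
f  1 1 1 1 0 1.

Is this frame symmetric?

Symmetric: no — a R c but not c R a.

No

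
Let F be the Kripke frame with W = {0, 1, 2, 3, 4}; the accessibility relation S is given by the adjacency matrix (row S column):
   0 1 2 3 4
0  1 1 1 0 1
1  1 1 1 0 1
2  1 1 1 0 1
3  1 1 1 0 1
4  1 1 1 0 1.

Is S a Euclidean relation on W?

Yes

Euclidean: yes — any two successors of a common world are S-related.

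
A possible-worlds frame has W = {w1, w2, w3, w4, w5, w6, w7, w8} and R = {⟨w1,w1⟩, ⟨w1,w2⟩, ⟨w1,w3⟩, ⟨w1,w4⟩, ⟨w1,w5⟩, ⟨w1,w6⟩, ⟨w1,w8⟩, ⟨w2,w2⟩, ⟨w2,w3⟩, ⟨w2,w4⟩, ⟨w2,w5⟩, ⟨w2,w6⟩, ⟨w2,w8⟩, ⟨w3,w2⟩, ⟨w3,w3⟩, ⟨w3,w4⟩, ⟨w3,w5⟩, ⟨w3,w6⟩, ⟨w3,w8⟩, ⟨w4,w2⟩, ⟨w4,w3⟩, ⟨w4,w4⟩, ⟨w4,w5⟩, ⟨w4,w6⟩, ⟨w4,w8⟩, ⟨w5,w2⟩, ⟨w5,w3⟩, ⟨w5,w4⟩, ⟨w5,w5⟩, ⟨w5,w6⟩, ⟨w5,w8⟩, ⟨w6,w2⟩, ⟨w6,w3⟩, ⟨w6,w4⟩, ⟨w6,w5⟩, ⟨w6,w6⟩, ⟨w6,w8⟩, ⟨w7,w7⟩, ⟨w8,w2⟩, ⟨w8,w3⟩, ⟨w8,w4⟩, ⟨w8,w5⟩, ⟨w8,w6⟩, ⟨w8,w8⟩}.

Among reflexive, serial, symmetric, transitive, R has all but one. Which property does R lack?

symmetric

Reflexive: yes — every world is R-related to itself.
Serial: yes — every world has a successor (e.g. w1 R w1).
Symmetric: no — w1 R w2 but not w2 R w1.
Transitive: yes — every two-step R-path is closed by a direct edge.
Only symmetric fails.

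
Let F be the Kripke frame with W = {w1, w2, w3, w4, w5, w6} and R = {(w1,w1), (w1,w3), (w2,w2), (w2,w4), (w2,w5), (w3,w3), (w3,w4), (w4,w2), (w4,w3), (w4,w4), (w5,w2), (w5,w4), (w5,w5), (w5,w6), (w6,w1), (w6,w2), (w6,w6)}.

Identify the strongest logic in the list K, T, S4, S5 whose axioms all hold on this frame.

T

Reflexive (axiom T): yes — every world is R-related to itself.
Transitive (axiom 4): no — w1 R w3 and w3 R w4, but not w1 R w4.
Euclidean (axiom 5): no — w2 R w4 and w2 R w5, but not w4 R w5.
So F validates K, T; S4 would additionally require R to be transitive. The strongest is T.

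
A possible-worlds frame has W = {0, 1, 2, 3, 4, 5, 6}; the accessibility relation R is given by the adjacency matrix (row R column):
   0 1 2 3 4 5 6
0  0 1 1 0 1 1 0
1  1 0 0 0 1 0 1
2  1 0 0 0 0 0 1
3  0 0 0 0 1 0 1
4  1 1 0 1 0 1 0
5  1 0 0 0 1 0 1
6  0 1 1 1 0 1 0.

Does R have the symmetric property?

Symmetric: yes — every pair in R has its reverse in R.

Yes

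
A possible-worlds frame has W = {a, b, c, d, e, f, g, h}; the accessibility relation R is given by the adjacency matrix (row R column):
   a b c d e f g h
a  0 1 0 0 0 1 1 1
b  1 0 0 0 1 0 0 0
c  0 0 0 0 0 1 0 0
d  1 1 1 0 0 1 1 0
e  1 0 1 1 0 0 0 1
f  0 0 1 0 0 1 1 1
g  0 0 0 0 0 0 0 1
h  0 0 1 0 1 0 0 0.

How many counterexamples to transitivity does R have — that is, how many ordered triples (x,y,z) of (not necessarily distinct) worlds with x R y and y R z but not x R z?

Enumerating: (a,b,a), (a,b,e), (a,f,c), (a,h,c), (a,h,e), (b,a,b), (b,a,f), (b,a,g), (b,a,h), (b,e,c), (b,e,d), (b,e,h), … and 22 more.
Total: 34.

34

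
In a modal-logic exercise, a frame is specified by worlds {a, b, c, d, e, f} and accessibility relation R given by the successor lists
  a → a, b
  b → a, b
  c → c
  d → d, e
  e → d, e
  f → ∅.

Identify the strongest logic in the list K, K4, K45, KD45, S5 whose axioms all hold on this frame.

Transitive (axiom 4): yes — every two-step R-path is closed by a direct edge.
Euclidean (axiom 5): yes — any two successors of a common world are R-related.
Serial (axiom D): no — f has no R-successor.
Reflexive (axiom T): no — f is not related to itself.
So F validates K, K4, K45; KD45 would additionally require R to be serial. The strongest is K45.

K45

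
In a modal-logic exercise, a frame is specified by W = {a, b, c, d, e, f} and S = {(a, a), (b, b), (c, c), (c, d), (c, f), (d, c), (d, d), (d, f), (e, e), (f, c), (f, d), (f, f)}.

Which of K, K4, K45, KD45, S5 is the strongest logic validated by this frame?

Transitive (axiom 4): yes — every two-step S-path is closed by a direct edge.
Euclidean (axiom 5): yes — any two successors of a common world are S-related.
Serial (axiom D): yes — every world has a successor (e.g. a S a).
Reflexive (axiom T): yes — every world is S-related to itself.
So F validates K, K4, K45, KD45, S5. The strongest is S5.

S5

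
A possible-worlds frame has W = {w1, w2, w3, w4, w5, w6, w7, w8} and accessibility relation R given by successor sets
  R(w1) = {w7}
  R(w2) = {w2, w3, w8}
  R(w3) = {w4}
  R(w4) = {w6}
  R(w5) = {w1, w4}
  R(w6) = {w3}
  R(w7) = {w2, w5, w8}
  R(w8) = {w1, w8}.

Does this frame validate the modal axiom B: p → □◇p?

By correspondence theory, B is valid on a frame iff R is symmetric.
Symmetric: no — w1 R w7 but not w7 R w1.

No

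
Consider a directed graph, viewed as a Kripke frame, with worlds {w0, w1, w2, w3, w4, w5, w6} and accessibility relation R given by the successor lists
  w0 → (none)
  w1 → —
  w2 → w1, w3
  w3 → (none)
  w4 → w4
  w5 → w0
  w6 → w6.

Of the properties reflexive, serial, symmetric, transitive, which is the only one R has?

Reflexive: no — w0 is not related to itself.
Serial: no — w0 has no R-successor.
Symmetric: no — w2 R w1 but not w1 R w2.
Transitive: yes — every two-step R-path is closed by a direct edge.
Only transitive holds.

transitive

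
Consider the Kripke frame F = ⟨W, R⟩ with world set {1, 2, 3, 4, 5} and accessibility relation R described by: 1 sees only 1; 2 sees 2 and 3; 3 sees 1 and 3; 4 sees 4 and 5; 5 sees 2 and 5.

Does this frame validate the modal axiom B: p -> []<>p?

By correspondence theory, B is valid on a frame iff R is symmetric.
Symmetric: no — 2 R 3 but not 3 R 2.

No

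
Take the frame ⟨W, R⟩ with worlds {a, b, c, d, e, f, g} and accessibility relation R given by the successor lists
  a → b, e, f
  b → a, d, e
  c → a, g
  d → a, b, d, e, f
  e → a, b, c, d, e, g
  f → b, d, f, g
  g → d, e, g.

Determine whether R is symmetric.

Symmetric: no — a R f but not f R a.

No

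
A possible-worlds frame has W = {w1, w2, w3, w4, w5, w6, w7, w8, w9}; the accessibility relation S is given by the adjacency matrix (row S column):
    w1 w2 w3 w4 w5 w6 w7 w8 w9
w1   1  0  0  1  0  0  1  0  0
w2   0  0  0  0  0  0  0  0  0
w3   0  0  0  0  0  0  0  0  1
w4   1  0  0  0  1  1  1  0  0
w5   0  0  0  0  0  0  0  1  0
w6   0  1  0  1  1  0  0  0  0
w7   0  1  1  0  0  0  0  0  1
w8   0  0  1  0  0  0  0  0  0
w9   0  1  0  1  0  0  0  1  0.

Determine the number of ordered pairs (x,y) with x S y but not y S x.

14

Enumerating: (w1,w7), (w3,w9), (w4,w5), (w4,w7), (w5,w8), (w6,w2), (w6,w5), (w7,w2), (w7,w3), (w7,w9), (w8,w3), (w9,w2), (w9,w4), (w9,w8).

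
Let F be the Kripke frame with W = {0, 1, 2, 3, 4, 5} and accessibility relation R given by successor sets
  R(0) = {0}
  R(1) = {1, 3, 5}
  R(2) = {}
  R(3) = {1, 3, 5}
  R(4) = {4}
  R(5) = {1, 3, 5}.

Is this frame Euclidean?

Yes

Euclidean: yes — any two successors of a common world are R-related.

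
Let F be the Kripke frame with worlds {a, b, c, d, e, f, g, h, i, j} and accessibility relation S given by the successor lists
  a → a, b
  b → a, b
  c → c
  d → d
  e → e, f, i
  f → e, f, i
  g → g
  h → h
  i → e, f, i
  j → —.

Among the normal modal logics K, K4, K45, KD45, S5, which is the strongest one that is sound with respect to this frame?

Transitive (axiom 4): yes — every two-step S-path is closed by a direct edge.
Euclidean (axiom 5): yes — any two successors of a common world are S-related.
Serial (axiom D): no — j has no S-successor.
Reflexive (axiom T): no — j is not related to itself.
So F validates K, K4, K45; KD45 would additionally require S to be serial. The strongest is K45.

K45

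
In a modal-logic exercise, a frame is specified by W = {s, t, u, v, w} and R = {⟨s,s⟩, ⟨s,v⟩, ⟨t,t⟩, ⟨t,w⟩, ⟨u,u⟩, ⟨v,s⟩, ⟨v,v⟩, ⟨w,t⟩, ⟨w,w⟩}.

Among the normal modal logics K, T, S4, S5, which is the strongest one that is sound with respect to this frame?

Reflexive (axiom T): yes — every world is R-related to itself.
Transitive (axiom 4): yes — every two-step R-path is closed by a direct edge.
Euclidean (axiom 5): yes — any two successors of a common world are R-related.
So F validates K, T, S4, S5. The strongest is S5.

S5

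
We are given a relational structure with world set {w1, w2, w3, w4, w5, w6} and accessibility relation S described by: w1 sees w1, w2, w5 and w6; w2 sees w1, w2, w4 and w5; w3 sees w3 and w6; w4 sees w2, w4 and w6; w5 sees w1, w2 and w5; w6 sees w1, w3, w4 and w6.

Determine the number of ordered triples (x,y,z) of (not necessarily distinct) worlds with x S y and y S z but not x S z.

Enumerating: (w1,w2,w4), (w1,w6,w3), (w1,w6,w4), (w2,w1,w6), (w2,w4,w6), (w3,w6,w1), (w3,w6,w4), (w4,w2,w1), (w4,w2,w5), (w4,w6,w1), (w4,w6,w3), (w5,w1,w6), (w5,w2,w4), (w6,w1,w2), (w6,w1,w5), (w6,w4,w2).

16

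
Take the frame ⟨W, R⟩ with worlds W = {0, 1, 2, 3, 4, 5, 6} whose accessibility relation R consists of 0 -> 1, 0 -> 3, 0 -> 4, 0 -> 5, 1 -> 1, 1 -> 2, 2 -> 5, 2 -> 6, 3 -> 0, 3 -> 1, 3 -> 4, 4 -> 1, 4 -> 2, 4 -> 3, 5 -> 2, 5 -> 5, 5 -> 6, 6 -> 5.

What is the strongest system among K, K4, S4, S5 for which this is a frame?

K

Transitive (axiom 4): no — 0 R 1 and 1 R 2, but not 0 R 2.
Reflexive (axiom T): no — 0 is not related to itself.
Euclidean (axiom 5): no — 0 R 1 and 0 R 3, but not 1 R 3.
So F validates K; K4 would additionally require R to be transitive. The strongest is K.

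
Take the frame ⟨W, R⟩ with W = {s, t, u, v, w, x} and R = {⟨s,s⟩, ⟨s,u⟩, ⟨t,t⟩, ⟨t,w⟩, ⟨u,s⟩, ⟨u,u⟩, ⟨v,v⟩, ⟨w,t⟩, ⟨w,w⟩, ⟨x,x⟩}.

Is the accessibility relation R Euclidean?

Euclidean: yes — any two successors of a common world are R-related.

Yes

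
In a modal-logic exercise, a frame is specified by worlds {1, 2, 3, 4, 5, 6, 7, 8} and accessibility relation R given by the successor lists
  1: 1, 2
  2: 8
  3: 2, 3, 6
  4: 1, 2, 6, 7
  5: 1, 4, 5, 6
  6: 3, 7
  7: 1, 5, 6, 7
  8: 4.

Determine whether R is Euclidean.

Euclidean: no — 3 R 2 and 3 R 6, but not 2 R 6.

No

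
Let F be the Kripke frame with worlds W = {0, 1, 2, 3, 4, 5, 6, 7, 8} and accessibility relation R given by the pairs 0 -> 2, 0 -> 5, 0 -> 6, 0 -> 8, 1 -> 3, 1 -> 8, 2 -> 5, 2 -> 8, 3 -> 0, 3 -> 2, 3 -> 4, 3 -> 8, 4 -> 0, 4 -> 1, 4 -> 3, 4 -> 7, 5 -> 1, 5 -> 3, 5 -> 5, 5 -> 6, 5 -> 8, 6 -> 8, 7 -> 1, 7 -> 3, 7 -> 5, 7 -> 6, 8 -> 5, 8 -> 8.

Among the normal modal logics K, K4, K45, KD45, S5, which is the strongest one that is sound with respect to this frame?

K

Transitive (axiom 4): no — 0 R 5 and 5 R 1, but not 0 R 1.
Euclidean (axiom 5): no — 0 R 2 and 0 R 6, but not 2 R 6.
Serial (axiom D): yes — every world has a successor (e.g. 0 R 2).
Reflexive (axiom T): no — 0 is not related to itself.
So F validates K; K4 would additionally require R to be transitive. The strongest is K.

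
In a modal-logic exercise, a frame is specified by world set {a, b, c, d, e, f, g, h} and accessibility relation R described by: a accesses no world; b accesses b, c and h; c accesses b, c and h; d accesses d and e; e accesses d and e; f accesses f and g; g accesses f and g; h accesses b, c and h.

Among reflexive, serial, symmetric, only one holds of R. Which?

Reflexive: no — a is not related to itself.
Serial: no — a has no R-successor.
Symmetric: yes — every pair in R has its reverse in R.
Only symmetric holds.

symmetric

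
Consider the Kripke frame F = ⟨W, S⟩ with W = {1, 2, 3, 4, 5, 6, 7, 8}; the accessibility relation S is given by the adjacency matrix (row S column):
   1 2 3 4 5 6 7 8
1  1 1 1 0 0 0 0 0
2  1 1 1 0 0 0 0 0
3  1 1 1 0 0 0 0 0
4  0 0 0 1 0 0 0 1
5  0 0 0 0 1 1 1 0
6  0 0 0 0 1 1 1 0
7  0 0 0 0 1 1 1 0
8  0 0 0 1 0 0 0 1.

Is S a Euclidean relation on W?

Yes

Euclidean: yes — any two successors of a common world are S-related.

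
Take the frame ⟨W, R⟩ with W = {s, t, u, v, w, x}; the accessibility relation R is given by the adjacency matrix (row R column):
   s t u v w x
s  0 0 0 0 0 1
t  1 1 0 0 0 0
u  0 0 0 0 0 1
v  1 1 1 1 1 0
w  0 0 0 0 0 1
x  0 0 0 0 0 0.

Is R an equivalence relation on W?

Reflexive: no — s is not related to itself.
Symmetric: no — s R x but not x R s.
Transitive: no — t R s and s R x, but not t R x.
So R is not an equivalence relation.

No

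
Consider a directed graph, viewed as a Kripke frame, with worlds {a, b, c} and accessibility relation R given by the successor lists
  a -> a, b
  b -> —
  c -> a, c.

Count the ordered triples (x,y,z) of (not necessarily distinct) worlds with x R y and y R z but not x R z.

Enumerating: (c,a,b).

1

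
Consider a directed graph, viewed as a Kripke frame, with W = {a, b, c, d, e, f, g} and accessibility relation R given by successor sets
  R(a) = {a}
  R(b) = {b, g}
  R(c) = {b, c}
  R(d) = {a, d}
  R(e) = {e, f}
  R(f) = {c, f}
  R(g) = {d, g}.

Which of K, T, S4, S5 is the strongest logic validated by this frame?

Reflexive (axiom T): yes — every world is R-related to itself.
Transitive (axiom 4): no — b R g and g R d, but not b R d.
Euclidean (axiom 5): no — b R g and b R b, but not g R b.
So F validates K, T; S4 would additionally require R to be transitive. The strongest is T.

T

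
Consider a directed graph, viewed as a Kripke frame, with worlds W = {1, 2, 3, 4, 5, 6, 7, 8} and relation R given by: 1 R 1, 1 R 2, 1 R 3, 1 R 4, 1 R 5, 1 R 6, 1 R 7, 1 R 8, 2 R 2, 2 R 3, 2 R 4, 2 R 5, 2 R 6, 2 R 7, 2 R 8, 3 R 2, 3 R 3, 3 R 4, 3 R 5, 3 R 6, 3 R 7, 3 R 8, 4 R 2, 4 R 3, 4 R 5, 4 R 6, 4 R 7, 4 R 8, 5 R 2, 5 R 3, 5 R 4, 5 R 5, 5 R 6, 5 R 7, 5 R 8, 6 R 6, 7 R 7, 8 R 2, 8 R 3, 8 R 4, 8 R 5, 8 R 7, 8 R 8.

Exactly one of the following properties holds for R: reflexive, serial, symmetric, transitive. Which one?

serial

Reflexive: no — 4 is not related to itself.
Serial: yes — every world has a successor (e.g. 1 R 1).
Symmetric: no — 1 R 2 but not 2 R 1.
Transitive: no — 8 R 2 and 2 R 6, but not 8 R 6.
Only serial holds.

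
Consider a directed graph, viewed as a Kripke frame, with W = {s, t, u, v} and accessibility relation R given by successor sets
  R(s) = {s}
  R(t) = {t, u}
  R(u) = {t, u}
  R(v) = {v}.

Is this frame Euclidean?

Euclidean: yes — any two successors of a common world are R-related.

Yes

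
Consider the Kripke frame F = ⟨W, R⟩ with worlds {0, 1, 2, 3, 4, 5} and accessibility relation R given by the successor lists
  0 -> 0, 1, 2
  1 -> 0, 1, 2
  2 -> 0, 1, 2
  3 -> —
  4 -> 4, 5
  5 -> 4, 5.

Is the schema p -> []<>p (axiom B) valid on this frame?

Yes

Axiom B corresponds to the accessibility relation being symmetric.
Symmetric: yes — every pair in R has its reverse in R.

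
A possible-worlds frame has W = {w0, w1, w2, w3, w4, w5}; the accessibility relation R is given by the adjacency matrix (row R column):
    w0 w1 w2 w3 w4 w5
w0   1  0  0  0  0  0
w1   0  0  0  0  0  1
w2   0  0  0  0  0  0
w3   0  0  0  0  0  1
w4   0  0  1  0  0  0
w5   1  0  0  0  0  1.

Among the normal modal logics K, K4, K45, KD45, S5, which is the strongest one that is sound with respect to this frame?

K

Transitive (axiom 4): no — w1 R w5 and w5 R w0, but not w1 R w0.
Euclidean (axiom 5): no — w4 R w2 and w4 R w2, but not w2 R w2.
Serial (axiom D): no — w2 has no R-successor.
Reflexive (axiom T): no — w1 is not related to itself.
So F validates K; K4 would additionally require R to be transitive. The strongest is K.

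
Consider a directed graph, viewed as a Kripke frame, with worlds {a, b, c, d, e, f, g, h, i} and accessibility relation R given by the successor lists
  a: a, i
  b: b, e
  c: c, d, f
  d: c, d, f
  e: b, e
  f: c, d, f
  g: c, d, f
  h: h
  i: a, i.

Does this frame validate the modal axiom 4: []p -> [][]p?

Yes

Axiom 4 corresponds to the accessibility relation being transitive.
Transitive: yes — every two-step R-path is closed by a direct edge.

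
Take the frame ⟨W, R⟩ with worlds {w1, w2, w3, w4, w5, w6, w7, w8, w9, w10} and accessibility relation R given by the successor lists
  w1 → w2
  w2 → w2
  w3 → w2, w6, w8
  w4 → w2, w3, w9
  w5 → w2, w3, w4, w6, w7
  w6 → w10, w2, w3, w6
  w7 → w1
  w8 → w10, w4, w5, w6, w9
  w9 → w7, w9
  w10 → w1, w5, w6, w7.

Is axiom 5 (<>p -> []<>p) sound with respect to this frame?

The schema 5 characterises exactly the Euclidean frames.
Euclidean: no — w10 R w1 and w10 R w5, but not w1 R w5.

No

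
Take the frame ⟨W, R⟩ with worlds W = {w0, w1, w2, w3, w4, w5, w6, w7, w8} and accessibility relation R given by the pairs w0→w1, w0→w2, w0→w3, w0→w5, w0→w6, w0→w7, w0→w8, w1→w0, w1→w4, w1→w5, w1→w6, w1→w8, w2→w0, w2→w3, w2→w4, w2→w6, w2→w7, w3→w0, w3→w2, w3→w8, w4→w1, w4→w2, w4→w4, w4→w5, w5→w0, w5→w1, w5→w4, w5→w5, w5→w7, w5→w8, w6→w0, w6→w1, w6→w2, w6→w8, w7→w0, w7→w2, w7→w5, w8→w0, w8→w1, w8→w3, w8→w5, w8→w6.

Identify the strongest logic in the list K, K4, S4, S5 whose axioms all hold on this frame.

K

Transitive (axiom 4): no — w0 R w1 and w1 R w4, but not w0 R w4.
Reflexive (axiom T): no — w0 is not related to itself.
Euclidean (axiom 5): no — w0 R w1 and w0 R w2, but not w1 R w2.
So F validates K; K4 would additionally require R to be transitive. The strongest is K.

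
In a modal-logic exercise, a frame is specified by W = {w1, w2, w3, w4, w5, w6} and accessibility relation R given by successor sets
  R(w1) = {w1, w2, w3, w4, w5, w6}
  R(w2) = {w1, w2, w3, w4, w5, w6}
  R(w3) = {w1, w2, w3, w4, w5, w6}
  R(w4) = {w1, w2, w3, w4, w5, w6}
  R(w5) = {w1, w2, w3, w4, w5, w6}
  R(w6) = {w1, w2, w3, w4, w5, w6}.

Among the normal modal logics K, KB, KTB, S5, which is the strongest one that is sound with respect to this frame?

S5

Symmetric (axiom B): yes — every pair in R has its reverse in R.
Reflexive (axiom T): yes — every world is R-related to itself.
Euclidean (axiom 5): yes — any two successors of a common world are R-related.
So F validates K, KB, KTB, S5. The strongest is S5.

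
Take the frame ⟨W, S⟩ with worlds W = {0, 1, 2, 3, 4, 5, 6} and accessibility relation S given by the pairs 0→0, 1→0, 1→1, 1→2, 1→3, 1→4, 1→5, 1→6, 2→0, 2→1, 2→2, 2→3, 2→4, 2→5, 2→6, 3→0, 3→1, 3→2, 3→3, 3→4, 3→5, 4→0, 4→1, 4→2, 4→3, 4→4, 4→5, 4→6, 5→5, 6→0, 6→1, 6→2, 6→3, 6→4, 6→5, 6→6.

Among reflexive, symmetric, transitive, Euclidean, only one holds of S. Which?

reflexive

Reflexive: yes — every world is S-related to itself.
Symmetric: no — 1 S 0 but not 0 S 1.
Transitive: no — 3 S 1 and 1 S 6, but not 3 S 6.
Euclidean: no — 1 S 0 and 1 S 2, but not 0 S 2.
Only reflexive holds.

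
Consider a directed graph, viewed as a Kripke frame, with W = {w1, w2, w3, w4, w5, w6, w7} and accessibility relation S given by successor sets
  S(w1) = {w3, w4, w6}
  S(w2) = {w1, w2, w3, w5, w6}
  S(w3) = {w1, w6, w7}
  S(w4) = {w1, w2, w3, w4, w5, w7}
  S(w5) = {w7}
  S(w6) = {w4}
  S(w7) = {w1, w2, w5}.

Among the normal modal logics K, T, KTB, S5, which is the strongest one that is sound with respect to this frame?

Reflexive (axiom T): no — w1 is not related to itself.
Symmetric (axiom B): no — w1 S w6 but not w6 S w1.
Euclidean (axiom 5): no — w1 S w3 and w1 S w4, but not w3 S w4.
So F validates K; T would additionally require S to be reflexive. The strongest is K.

K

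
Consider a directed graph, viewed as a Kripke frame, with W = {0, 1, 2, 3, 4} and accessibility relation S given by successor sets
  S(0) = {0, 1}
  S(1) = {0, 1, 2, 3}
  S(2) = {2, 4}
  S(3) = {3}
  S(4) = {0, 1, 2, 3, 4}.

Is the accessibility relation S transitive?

No

Transitive: no — 0 S 1 and 1 S 2, but not 0 S 2.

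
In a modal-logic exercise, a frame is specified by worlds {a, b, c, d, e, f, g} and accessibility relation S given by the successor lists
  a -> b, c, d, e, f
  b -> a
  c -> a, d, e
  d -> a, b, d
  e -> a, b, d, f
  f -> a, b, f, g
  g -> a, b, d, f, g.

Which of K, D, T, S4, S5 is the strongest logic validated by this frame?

Serial (axiom D): yes — every world has a successor (e.g. a S b).
Reflexive (axiom T): no — a is not related to itself.
Transitive (axiom 4): no — a S f and f S g, but not a S g.
Euclidean (axiom 5): no — a S b and a S c, but not b S c.
So F validates K, D; T would additionally require S to be reflexive. The strongest is D.

D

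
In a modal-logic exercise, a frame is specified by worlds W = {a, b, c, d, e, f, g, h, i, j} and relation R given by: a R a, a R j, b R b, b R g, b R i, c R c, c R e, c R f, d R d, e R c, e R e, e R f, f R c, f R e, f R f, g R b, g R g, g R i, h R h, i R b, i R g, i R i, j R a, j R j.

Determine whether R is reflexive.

Yes

Reflexive: yes — every world is R-related to itself.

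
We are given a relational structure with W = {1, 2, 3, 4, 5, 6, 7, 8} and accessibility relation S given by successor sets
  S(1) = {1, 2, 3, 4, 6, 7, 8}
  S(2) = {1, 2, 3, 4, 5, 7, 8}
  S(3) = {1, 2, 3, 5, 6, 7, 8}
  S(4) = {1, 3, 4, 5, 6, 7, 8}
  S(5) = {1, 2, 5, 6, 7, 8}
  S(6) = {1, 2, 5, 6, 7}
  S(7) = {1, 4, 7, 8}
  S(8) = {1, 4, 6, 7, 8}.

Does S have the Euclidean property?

Euclidean: no — 1 S 2 and 1 S 6, but not 2 S 6.

No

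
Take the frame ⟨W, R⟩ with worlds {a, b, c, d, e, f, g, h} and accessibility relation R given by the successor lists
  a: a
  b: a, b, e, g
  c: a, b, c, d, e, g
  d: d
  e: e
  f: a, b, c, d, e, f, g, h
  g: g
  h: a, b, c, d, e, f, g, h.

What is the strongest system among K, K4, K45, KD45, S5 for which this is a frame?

K4

Transitive (axiom 4): yes — every two-step R-path is closed by a direct edge.
Euclidean (axiom 5): no — b R a and b R e, but not a R e.
Serial (axiom D): yes — every world has a successor (e.g. a R a).
Reflexive (axiom T): yes — every world is R-related to itself.
So F validates K, K4; K45 would additionally require R to be Euclidean. The strongest is K4.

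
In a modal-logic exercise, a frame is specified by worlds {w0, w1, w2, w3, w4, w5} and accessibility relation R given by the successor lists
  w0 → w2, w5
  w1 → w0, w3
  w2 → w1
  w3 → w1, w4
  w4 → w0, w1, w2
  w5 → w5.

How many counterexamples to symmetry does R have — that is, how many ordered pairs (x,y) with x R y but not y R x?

Enumerating: (w0,w2), (w0,w5), (w1,w0), (w2,w1), (w3,w4), (w4,w0), (w4,w1), (w4,w2).

8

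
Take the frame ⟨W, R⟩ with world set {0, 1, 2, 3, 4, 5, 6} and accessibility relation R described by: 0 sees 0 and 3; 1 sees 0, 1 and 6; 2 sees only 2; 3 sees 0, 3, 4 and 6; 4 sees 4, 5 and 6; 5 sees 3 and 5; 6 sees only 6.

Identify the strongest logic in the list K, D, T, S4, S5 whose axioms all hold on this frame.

T

Serial (axiom D): yes — every world has a successor (e.g. 0 R 0).
Reflexive (axiom T): yes — every world is R-related to itself.
Transitive (axiom 4): no — 0 R 3 and 3 R 4, but not 0 R 4.
Euclidean (axiom 5): no — 1 R 0 and 1 R 6, but not 0 R 6.
So F validates K, D, T; S4 would additionally require R to be transitive. The strongest is T.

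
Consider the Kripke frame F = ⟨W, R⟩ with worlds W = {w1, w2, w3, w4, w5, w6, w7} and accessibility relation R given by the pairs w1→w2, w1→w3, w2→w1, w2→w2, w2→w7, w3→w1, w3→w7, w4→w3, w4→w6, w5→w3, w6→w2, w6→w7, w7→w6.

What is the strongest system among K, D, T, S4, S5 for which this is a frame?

D

Serial (axiom D): yes — every world has a successor (e.g. w1 R w2).
Reflexive (axiom T): no — w1 is not related to itself.
Transitive (axiom 4): no — w1 R w2 and w2 R w7, but not w1 R w7.
Euclidean (axiom 5): no — w1 R w2 and w1 R w3, but not w2 R w3.
So F validates K, D; T would additionally require R to be reflexive. The strongest is D.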